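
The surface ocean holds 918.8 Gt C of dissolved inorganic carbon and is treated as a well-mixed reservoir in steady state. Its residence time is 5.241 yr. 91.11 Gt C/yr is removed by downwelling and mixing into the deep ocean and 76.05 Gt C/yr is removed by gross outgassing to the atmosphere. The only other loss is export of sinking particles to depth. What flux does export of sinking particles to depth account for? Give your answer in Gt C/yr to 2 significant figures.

Total removal F = M/τ = 918.8 / 5.241 = 175.3 Gt C/yr.
Export of sinking particles to depth = F − (91.11 + 76.05) = 175.3 − 167.2 = 8.150 Gt C/yr.

8.2 Gt C/yr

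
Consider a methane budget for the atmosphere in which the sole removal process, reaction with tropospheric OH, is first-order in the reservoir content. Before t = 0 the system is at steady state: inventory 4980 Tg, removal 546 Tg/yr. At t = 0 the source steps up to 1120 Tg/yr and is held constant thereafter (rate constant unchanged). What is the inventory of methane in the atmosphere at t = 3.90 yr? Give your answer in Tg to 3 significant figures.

6800 Tg

The sink rate constant is k = F₀/M₀ = 546/4980 = 0.1096 yr⁻¹.
Solving dM/dt = F₁ − kM with M(0) = M₀ gives M(t) = F₁/k + (M₀ − F₁/k)·e^(−kt).
F₁/k = 1120/0.1096 = 10215 Tg; kt = 0.1096 × 3.90 = 0.4276, e^(−kt) = 0.6521.
M(3.90) = 10215 + (4980 − 10215) × 0.6521 = 10215 − 3414 = 6801.5 Tg.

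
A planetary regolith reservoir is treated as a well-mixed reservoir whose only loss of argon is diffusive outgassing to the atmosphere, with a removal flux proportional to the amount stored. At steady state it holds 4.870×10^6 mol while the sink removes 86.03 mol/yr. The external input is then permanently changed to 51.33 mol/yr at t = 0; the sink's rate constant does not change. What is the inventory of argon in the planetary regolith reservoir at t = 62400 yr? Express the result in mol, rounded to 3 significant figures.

The sink rate constant is k = F₀/M₀ = 86.03/4.870×10^6 = 1.767×10^-5 yr⁻¹.
Solving dM/dt = F₁ − kM with M(0) = M₀ gives M(t) = F₁/k + (M₀ − F₁/k)·e^(−kt).
F₁/k = 51.33/1.767×10^-5 = 2.9057×10^6 mol; kt = 1.767×10^-5 × 62400 = 1.102, e^(−kt) = 0.3321.
M(62400) = 2.9057×10^6 + (4.870×10^6 − 2.9057×10^6) × 0.3321 = 2.9057×10^6 + 652300 = 3.5580×10^6 mol.

3.56×10^6 mol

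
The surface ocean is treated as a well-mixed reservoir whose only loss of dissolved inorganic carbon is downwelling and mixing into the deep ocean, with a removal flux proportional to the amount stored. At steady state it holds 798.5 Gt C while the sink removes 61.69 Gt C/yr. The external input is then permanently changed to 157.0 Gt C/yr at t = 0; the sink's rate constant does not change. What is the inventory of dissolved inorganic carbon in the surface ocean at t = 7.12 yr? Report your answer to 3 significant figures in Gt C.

1320 Gt C

The sink rate constant is k = F₀/M₀ = 61.69/798.5 = 0.07726 yr⁻¹.
Solving dM/dt = F₁ − kM with M(0) = M₀ gives M(t) = F₁/k + (M₀ − F₁/k)·e^(−kt).
F₁/k = 157.0/0.07726 = 2032.2 Gt C; kt = 0.07726 × 7.12 = 0.5501, e^(−kt) = 0.5769.
M(7.12) = 2032.2 + (798.5 − 2032.2) × 0.5769 = 2032.2 − 711.7 = 1320.5 Gt C.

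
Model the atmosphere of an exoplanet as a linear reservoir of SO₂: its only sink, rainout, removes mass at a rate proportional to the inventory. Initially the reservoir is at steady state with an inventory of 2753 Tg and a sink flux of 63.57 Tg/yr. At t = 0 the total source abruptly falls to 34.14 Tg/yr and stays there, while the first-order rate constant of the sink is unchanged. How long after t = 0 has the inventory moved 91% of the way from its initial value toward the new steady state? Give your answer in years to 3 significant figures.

104 yr

τ = M₀/F₀ = 2753/63.57 = 43.31 yr.
The remaining gap fraction is e^(−t/τ); 91% covered ⇒ e^(−t/τ) = 0.0900.
t = −τ ln(0.0900) = 43.31 × 2.408 = 104.3 yr.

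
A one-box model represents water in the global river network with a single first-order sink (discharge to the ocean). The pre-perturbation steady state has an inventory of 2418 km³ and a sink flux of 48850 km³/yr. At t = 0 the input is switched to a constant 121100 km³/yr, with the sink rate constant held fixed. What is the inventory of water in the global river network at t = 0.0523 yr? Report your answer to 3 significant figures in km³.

τ = M₀/F₀ = 2418/48850 = 0.04950 yr; rate constant k = 1/τ.
New steady state M_∞ = F₁/k = F₁·τ = 121100 × 0.04950 = 5994.3 km³.
M(t) = M_∞ + (M₀ − M_∞)·e^(−t/τ); t/τ = 0.0523/0.04950 = 1.057, so e^(−t/τ) = 0.3476.
M(t) = 5994.3 − 3576 × 0.3476 = 4751.0 km³.

4750 km³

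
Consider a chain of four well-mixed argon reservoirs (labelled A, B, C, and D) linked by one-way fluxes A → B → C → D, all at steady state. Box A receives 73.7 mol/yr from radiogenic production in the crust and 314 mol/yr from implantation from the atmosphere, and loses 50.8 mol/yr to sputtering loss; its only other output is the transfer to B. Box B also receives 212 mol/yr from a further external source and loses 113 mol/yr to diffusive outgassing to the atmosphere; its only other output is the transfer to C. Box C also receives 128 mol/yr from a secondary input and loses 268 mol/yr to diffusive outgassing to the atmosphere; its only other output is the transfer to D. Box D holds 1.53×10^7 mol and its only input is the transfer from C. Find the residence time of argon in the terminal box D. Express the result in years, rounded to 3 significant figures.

Box A: F(A→B) = (73.7 + 314) − 50.8 = 336.90 mol/yr.
Box B: F(B→C) = (336.90 + 212) − 113 = 435.90 mol/yr.
Box C: F(C→D) = (435.90 + 128) − 268 = 295.90 mol/yr.
Box D throughput = its input = 295.90 mol/yr; τ = 1.53×10^7 / 295.90 = 51710 yr.

51700 yr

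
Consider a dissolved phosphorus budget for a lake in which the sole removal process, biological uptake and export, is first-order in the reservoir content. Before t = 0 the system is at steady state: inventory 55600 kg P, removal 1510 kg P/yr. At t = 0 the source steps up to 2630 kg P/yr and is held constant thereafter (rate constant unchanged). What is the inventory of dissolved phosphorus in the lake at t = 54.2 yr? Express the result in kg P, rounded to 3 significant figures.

87400 kg P

Residence time τ = M₀/F₀ = 36.82 yr. The eventual steady state is M_∞ = M₀·(F₁/F₀) = 55600 × 2630/1510 = 96840 kg P.
The anomaly ΔM(t) = M(t) − M_∞ decays as ΔM₀·e^(−t/τ) with ΔM₀ = 55600 − 96840 = −41240 kg P.
At t = 54.2 yr, e^(−t/τ) = e^(−1.472) = 0.2295, so ΔM = −9463 kg P and M = 96840 − 9463 = 87376 kg P.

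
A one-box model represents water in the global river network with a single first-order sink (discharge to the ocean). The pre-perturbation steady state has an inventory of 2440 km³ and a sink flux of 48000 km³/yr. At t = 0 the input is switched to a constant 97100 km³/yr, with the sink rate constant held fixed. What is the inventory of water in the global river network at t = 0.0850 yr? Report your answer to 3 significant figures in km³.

4470 km³

The sink rate constant is k = F₀/M₀ = 48000/2440 = 19.67 yr⁻¹.
Solving dM/dt = F₁ − kM with M(0) = M₀ gives M(t) = F₁/k + (M₀ − F₁/k)·e^(−kt).
F₁/k = 97100/19.67 = 4935.9 km³; kt = 19.67 × 0.0850 = 1.672, e^(−kt) = 0.1878.
M(0.0850) = 4935.9 + (2440 − 4935.9) × 0.1878 = 4935.9 − 468.8 = 4467.1 km³.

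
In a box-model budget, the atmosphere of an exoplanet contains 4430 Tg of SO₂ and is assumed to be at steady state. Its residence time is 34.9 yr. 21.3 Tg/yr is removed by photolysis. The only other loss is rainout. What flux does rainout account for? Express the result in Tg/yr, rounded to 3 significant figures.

106 Tg/yr

Total removal F = M/τ = 4430 / 34.9 = 126.9 Tg/yr.
Rainout = F − (21.3) = 126.9 − 21.30 = 105.6 Tg/yr.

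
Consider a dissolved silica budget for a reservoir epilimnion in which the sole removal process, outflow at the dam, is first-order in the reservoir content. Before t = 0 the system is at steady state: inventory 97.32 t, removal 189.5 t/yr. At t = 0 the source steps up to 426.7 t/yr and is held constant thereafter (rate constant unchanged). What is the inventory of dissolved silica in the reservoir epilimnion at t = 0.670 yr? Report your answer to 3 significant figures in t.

The sink rate constant is k = F₀/M₀ = 189.5/97.32 = 1.947 yr⁻¹.
Solving dM/dt = F₁ − kM with M(0) = M₀ gives M(t) = F₁/k + (M₀ − F₁/k)·e^(−kt).
F₁/k = 426.7/1.947 = 219.14 t; kt = 1.947 × 0.670 = 1.305, e^(−kt) = 0.2713.
M(0.670) = 219.14 + (97.32 − 219.14) × 0.2713 = 219.14 − 33.05 = 186.09 t.

186 t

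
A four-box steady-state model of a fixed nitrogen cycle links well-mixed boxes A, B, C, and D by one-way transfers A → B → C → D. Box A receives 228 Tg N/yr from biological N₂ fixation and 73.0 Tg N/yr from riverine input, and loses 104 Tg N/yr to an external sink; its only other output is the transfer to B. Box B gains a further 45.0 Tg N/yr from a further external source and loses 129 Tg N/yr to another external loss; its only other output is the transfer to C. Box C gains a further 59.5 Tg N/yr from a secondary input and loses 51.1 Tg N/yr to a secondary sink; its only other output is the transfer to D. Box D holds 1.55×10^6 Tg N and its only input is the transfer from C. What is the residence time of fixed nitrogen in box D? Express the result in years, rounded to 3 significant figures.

Box A: F(A→B) = (228 + 73.0) − 104 = 197.00 Tg N/yr.
Box B: F(B→C) = (197.00 + 45.0) − 129 = 113.00 Tg N/yr.
Box C: F(C→D) = (113.00 + 59.5) − 51.1 = 121.40 Tg N/yr.
Box D throughput = its input = 121.40 Tg N/yr; τ = 1.55×10^6 / 121.40 = 12770 yr.

12800 yr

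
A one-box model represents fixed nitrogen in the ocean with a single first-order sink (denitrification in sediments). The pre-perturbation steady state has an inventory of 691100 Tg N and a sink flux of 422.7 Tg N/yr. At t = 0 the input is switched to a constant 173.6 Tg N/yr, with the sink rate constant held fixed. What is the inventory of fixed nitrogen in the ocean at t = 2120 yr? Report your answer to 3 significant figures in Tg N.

Residence time τ = M₀/F₀ = 1635 yr. The eventual steady state is M_∞ = M₀·(F₁/F₀) = 691100 × 173.6/422.7 = 283830 Tg N.
The anomaly ΔM(t) = M(t) − M_∞ decays as ΔM₀·e^(−t/τ) with ΔM₀ = 691100 − 283830 = 407300 Tg N.
At t = 2120 yr, e^(−t/τ) = e^(−1.297) = 0.2734, so ΔM = 111400 Tg N and M = 283830 + 111400 = 395200 Tg N.

395000 Tg N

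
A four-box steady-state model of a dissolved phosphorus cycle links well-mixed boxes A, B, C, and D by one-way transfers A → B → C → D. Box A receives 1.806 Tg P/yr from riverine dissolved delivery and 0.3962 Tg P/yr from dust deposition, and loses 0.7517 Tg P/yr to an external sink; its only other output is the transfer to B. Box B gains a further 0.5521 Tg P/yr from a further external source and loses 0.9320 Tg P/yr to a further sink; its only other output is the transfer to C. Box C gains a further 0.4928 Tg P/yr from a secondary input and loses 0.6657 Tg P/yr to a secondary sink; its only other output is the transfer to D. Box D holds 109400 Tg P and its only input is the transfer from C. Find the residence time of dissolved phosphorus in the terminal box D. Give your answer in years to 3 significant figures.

Box A: F(A→B) = (1.806 + 0.3962) − 0.7517 = 1.4505 Tg P/yr.
Box B: F(B→C) = (1.4505 + 0.5521) − 0.9320 = 1.0706 Tg P/yr.
Box C: F(C→D) = (1.0706 + 0.4928) − 0.6657 = 0.89770 Tg P/yr.
Box D throughput = its input = 0.89770 Tg P/yr; τ = 109400 / 0.89770 = 121900 yr.

122000 yr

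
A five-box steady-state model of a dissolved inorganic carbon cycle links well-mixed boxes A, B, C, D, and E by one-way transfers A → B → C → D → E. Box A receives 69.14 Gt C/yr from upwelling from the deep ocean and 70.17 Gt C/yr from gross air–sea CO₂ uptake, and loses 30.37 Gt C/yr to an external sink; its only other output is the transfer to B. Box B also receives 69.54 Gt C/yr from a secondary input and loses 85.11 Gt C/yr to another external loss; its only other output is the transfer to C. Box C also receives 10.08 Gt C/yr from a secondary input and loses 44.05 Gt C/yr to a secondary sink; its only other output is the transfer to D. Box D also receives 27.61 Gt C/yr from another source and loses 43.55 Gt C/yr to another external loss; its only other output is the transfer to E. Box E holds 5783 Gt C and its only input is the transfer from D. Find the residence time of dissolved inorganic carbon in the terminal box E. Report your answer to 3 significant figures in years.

Box A: F(A→B) = (69.14 + 70.17) − 30.37 = 108.94 Gt C/yr.
Box B: F(B→C) = (108.94 + 69.54) − 85.11 = 93.370 Gt C/yr.
Box C: F(C→D) = (93.370 + 10.08) − 44.05 = 59.400 Gt C/yr.
Box D: F(D→E) = (59.400 + 27.61) − 43.55 = 43.460 Gt C/yr.
Box E throughput = its input = 43.460 Gt C/yr; τ = 5783 / 43.460 = 133.1 yr.

133 yr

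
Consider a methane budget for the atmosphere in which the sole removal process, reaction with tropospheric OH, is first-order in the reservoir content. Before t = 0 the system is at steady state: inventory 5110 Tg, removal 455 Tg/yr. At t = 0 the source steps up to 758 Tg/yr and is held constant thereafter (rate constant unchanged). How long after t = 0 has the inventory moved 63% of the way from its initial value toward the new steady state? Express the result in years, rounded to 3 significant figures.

11.2 yr

τ = M₀/F₀ = 5110/455 = 11.23 yr.
The remaining gap fraction is e^(−t/τ); 63% covered ⇒ e^(−t/τ) = 0.370.
t = −τ ln(0.370) = 11.23 × 0.9943 = 11.17 yr.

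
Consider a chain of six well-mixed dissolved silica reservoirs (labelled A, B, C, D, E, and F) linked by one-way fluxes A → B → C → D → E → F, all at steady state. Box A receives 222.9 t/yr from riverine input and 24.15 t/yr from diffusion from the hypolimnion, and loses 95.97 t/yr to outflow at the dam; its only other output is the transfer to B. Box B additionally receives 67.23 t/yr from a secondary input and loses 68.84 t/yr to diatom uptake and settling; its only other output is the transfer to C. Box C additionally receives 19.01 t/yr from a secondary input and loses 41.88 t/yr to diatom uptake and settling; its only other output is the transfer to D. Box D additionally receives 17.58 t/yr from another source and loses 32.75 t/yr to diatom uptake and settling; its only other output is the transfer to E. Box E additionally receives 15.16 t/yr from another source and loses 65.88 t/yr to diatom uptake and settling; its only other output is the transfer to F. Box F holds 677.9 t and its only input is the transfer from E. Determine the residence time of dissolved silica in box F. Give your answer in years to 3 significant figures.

11.2 yr

Box A: F(A→B) = (222.9 + 24.15) − 95.97 = 151.08 t/yr.
Box B: F(B→C) = (151.08 + 67.23) − 68.84 = 149.47 t/yr.
Box C: F(C→D) = (149.47 + 19.01) − 41.88 = 126.60 t/yr.
Box D: F(D→E) = (126.60 + 17.58) − 32.75 = 111.43 t/yr.
Box E: F(E→F) = (111.43 + 15.16) − 65.88 = 60.710 t/yr.
Box F throughput = its input = 60.710 t/yr; τ = 677.9 / 60.710 = 11.17 yr.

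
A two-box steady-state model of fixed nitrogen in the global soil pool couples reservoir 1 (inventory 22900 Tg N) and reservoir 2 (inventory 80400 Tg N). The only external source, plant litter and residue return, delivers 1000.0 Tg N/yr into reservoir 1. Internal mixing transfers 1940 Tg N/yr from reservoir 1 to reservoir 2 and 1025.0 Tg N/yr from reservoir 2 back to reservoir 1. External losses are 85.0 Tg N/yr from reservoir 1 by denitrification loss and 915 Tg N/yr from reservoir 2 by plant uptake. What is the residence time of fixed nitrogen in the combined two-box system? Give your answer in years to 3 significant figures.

For the system as a whole, the A↔B exchange is internal and contributes nothing to the throughput; only the external sinks remove mass.
M_total = 22900 + 80400 = 103300 Tg N.
ΣF_external_out = 85.0 + 915 = 1000.0 Tg N/yr.
τ = M_total / ΣF_ext = 103300 / 1000.0 = 103.3 yr.

103 yr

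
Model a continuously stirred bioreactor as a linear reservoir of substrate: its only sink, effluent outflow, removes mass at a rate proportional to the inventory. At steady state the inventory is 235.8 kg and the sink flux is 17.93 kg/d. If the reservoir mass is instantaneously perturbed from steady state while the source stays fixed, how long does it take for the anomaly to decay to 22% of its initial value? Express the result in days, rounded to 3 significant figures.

19.9 d

For a linear reservoir the anomaly decays as exp(−t/τ) with τ = M/F = 235.8/17.93 = 13.15 d.
exp(−t/τ) = 0.22 ⇒ t = −τ ln(0.22) = 13.15 × 1.514 = 19.91 d.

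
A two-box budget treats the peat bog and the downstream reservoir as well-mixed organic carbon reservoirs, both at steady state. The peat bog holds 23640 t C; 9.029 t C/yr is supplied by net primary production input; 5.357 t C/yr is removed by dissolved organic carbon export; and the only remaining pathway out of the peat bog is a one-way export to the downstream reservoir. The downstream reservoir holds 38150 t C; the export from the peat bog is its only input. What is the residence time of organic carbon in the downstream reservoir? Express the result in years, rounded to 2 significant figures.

Balance the peat bog: ΣF_in = 9.0290 t C/yr.
Export to the downstream reservoir = ΣF_in − (5.357) = 3.6720 t C/yr.
At steady state the output of the downstream reservoir equals its input, 3.6720 t C/yr.
τ = M / F = 38150 / 3.6720 = 10390 yr.

10000 yr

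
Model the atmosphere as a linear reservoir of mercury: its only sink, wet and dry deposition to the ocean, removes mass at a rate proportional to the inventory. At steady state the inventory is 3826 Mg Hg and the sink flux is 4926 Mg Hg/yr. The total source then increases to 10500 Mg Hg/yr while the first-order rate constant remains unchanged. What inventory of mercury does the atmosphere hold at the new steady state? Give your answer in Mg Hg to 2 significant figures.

Rate constant k = F/M = 4926 / 3826 = 1.288 yr⁻¹.
At the new steady state, source = k·M_new ⇒ M_new = 10500 / 1.288 = 8155 Mg Hg.
(Equivalently M_new = M × F_new/F_old = 3826 × 10500/4926.)

8200 Mg Hg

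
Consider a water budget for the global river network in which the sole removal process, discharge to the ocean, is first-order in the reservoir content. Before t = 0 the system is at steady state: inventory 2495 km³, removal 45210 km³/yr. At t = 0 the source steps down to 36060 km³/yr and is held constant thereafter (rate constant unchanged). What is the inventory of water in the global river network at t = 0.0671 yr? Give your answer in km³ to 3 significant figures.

2140 km³

The sink rate constant is k = F₀/M₀ = 45210/2495 = 18.12 yr⁻¹.
Solving dM/dt = F₁ − kM with M(0) = M₀ gives M(t) = F₁/k + (M₀ − F₁/k)·e^(−kt).
F₁/k = 36060/18.12 = 1990.0 km³; kt = 18.12 × 0.0671 = 1.216, e^(−kt) = 0.2965.
M(0.0671) = 1990.0 + (2495 − 1990.0) × 0.2965 = 1990.0 + 149.7 = 2139.7 km³.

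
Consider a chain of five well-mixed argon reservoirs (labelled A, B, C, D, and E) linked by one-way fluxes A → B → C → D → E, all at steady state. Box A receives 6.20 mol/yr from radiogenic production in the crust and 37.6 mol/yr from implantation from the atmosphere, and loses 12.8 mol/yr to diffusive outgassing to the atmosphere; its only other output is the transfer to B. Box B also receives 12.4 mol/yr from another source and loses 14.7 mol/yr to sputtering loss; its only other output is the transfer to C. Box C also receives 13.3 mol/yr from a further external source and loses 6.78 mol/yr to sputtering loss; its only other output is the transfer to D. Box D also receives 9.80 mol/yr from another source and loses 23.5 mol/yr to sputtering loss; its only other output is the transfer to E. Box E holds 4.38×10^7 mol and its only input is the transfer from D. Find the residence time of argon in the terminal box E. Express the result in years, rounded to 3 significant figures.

2.04×10^6 yr

Box A: F(A→B) = (6.20 + 37.6) − 12.8 = 31.000 mol/yr.
Box B: F(B→C) = (31.000 + 12.4) − 14.7 = 28.700 mol/yr.
Box C: F(C→D) = (28.700 + 13.3) − 6.78 = 35.220 mol/yr.
Box D: F(D→E) = (35.220 + 9.80) − 23.5 = 21.520 mol/yr.
Box E throughput = its input = 21.520 mol/yr; τ = 4.38×10^7 / 21.520 = 2.035×10^6 yr.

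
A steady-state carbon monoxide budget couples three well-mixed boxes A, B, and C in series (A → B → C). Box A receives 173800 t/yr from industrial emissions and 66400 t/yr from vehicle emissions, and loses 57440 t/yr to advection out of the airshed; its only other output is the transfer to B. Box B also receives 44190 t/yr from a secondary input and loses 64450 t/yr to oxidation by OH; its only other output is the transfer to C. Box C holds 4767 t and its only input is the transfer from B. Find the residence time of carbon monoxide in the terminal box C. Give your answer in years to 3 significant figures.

0.0293 yr

Box A: F(A→B) = (173800 + 66400) − 57440 = 182760 t/yr.
Box B: F(B→C) = (182760 + 44190) − 64450 = 162500 t/yr.
Box C throughput = its input = 162500 t/yr; τ = 4767 / 162500 = 0.02934 yr.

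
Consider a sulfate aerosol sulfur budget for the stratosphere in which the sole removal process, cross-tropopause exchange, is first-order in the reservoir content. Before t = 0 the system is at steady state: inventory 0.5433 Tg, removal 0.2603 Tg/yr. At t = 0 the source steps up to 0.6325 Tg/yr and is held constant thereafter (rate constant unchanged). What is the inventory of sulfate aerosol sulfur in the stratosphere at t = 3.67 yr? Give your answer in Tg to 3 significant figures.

Residence time τ = M₀/F₀ = 2.087 yr. The eventual steady state is M_∞ = M₀·(F₁/F₀) = 0.5433 × 0.6325/0.2603 = 1.3202 Tg.
The anomaly ΔM(t) = M(t) − M_∞ decays as ΔM₀·e^(−t/τ) with ΔM₀ = 0.5433 − 1.3202 = −0.7769 Tg.
At t = 3.67 yr, e^(−t/τ) = e^(−1.758) = 0.1723, so ΔM = −0.1339 Tg and M = 1.3202 − 0.1339 = 1.1863 Tg.

1.19 Tg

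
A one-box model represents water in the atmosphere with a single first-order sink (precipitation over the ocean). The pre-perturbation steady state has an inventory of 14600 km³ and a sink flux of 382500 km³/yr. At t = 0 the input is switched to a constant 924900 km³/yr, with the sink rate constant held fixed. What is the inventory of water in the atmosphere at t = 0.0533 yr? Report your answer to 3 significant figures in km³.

The sink rate constant is k = F₀/M₀ = 382500/14600 = 26.20 yr⁻¹.
Solving dM/dt = F₁ − kM with M(0) = M₀ gives M(t) = F₁/k + (M₀ − F₁/k)·e^(−kt).
F₁/k = 924900/26.20 = 35303 km³; kt = 26.20 × 0.0533 = 1.396, e^(−kt) = 0.2475.
M(0.0533) = 35303 + (14600 − 35303) × 0.2475 = 35303 − 5124 = 30180 km³.

30200 km³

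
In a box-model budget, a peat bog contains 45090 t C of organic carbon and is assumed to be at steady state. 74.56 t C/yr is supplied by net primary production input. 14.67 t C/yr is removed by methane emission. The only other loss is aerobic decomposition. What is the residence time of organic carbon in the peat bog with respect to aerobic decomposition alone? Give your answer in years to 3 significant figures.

At steady state ΣF_in = ΣF_out.
ΣF_in = 74.560 t C/yr.
Aerobic decomposition flux = ΣF_in − (14.67) = 74.560 − 14.67 = 59.89 t C/yr.
τ = M / F = 45090 / 59.89 = 752.9 yr.

753 yr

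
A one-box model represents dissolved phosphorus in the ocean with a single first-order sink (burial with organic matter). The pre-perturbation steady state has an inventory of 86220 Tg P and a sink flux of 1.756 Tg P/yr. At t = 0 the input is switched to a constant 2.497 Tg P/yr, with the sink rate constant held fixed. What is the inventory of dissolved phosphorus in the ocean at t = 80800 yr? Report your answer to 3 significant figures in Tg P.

116000 Tg P

Residence time τ = M₀/F₀ = 49100 yr. The eventual steady state is M_∞ = M₀·(F₁/F₀) = 86220 × 2.497/1.756 = 122600 Tg P.
The anomaly ΔM(t) = M(t) − M_∞ decays as ΔM₀·e^(−t/τ) with ΔM₀ = 86220 − 122600 = −36380 Tg P.
At t = 80800 yr, e^(−t/τ) = e^(−1.646) = 0.1929, so ΔM = −7018 Tg P and M = 122600 − 7018 = 115590 Tg P.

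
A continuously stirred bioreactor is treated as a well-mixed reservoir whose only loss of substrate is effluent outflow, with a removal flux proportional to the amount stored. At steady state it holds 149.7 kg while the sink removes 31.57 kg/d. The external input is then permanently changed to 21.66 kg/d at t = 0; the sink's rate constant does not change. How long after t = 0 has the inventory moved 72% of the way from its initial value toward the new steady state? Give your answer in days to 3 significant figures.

6.04 d

τ = M₀/F₀ = 149.7/31.57 = 4.742 d.
The remaining gap fraction is e^(−t/τ); 72% covered ⇒ e^(−t/τ) = 0.280.
t = −τ ln(0.280) = 4.742 × 1.273 = 6.036 d.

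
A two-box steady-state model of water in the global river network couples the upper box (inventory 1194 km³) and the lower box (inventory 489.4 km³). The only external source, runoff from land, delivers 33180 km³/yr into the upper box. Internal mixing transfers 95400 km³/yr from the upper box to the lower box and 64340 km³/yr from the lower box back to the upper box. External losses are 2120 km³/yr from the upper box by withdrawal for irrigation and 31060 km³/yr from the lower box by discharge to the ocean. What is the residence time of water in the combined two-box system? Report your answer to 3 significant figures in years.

For the system as a whole, the A↔B exchange is internal and contributes nothing to the throughput; only the external sinks remove mass.
M_total = 1194 + 489.4 = 1683.4 km³.
ΣF_external_out = 2120 + 31060 = 33180 km³/yr.
τ = M_total / ΣF_ext = 1683.4 / 33180 = 0.05074 yr.

0.0507 yr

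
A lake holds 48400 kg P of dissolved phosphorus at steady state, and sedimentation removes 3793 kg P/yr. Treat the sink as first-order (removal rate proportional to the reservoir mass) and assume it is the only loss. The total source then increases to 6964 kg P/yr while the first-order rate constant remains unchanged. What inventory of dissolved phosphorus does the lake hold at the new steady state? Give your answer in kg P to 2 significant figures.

89000 kg P

Rate constant k = F/M = 3793 / 48400 = 0.07837 yr⁻¹.
At the new steady state, source = k·M_new ⇒ M_new = 6964 / 0.07837 = 88860 kg P.
(Equivalently M_new = M × F_new/F_old = 48400 × 6964/3793.)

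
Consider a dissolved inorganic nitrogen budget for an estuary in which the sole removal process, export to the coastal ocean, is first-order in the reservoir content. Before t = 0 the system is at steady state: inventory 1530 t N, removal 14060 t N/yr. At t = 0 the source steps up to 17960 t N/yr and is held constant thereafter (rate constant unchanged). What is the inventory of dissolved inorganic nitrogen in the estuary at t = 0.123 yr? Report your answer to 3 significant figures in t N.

1820 t N

τ = M₀/F₀ = 1530/14060 = 0.1088 yr; rate constant k = 1/τ.
New steady state M_∞ = F₁/k = F₁·τ = 17960 × 0.1088 = 1954.4 t N.
M(t) = M_∞ + (M₀ − M_∞)·e^(−t/τ); t/τ = 0.123/0.1088 = 1.130, so e^(−t/τ) = 0.3229.
M(t) = 1954.4 − 424.4 × 0.3229 = 1817.3 t N.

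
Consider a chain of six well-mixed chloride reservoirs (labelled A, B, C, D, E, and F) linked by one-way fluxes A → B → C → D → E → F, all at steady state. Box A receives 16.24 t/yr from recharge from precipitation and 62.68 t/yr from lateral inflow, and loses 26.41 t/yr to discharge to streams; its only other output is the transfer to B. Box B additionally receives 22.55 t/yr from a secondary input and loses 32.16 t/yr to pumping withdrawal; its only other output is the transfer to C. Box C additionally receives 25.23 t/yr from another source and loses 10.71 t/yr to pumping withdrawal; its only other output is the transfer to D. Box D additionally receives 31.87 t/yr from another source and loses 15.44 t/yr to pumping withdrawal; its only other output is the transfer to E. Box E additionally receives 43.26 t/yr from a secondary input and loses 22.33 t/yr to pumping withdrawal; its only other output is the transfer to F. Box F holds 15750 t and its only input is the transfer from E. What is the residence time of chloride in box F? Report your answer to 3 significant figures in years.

Box A: F(A→B) = (16.24 + 62.68) − 26.41 = 52.510 t/yr.
Box B: F(B→C) = (52.510 + 22.55) − 32.16 = 42.900 t/yr.
Box C: F(C→D) = (42.900 + 25.23) − 10.71 = 57.420 t/yr.
Box D: F(D→E) = (57.420 + 31.87) − 15.44 = 73.850 t/yr.
Box E: F(E→F) = (73.850 + 43.26) − 22.33 = 94.780 t/yr.
Box F throughput = its input = 94.780 t/yr; τ = 15750 / 94.780 = 166.2 yr.

166 yr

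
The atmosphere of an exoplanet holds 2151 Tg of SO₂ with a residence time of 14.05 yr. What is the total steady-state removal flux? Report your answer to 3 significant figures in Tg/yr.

F = M / τ = 2151 / 14.05 = 153.1 Tg/yr.

153 Tg/yr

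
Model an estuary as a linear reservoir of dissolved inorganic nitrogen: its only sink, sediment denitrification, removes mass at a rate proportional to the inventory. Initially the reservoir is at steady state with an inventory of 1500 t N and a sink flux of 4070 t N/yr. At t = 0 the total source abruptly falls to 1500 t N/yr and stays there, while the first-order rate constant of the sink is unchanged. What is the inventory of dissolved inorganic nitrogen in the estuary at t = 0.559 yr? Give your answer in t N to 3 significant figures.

761 t N

Residence time τ = M₀/F₀ = 0.3686 yr. The eventual steady state is M_∞ = M₀·(F₁/F₀) = 1500 × 1500/4070 = 552.83 t N.
The anomaly ΔM(t) = M(t) − M_∞ decays as ΔM₀·e^(−t/τ) with ΔM₀ = 1500 − 552.83 = 947.2 t N.
At t = 0.559 yr, e^(−t/τ) = e^(−1.517) = 0.2194, so ΔM = 207.8 t N and M = 552.83 + 207.8 = 760.66 t N.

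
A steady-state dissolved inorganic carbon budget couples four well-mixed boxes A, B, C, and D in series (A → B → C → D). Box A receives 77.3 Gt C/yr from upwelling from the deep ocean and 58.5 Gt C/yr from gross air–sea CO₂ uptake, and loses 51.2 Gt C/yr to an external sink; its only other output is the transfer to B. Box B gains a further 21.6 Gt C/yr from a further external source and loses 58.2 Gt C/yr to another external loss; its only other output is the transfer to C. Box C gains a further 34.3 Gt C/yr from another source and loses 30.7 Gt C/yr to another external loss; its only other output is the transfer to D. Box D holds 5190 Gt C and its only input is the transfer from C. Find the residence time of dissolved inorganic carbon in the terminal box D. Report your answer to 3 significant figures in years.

Box A: F(A→B) = (77.3 + 58.5) − 51.2 = 84.600 Gt C/yr.
Box B: F(B→C) = (84.600 + 21.6) − 58.2 = 48.000 Gt C/yr.
Box C: F(C→D) = (48.000 + 34.3) − 30.7 = 51.600 Gt C/yr.
Box D throughput = its input = 51.600 Gt C/yr; τ = 5190 / 51.600 = 100.6 yr.

101 yr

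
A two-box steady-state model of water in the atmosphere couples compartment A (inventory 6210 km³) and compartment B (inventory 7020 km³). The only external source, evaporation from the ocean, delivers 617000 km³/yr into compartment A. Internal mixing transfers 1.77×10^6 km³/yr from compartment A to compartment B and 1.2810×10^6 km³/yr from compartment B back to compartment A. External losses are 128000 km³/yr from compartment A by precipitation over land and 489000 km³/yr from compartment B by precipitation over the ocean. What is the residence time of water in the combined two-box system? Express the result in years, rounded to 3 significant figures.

Residence time in the combined system uses the total inventory and the total *external* removal — internal exchanges between the two boxes cancel.
M_total = 6210 + 7020 = 13230 km³.
ΣF_external_out = 128000 + 489000 = 617000 km³/yr.
τ = M_total / ΣF_ext = 13230 / 617000 = 0.02144 yr.

0.0214 yr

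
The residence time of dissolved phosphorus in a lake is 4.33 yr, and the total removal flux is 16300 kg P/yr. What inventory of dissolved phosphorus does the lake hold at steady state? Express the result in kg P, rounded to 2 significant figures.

71000 kg P

τ = M/F ⇒ M = τ × F = 4.33 × 16300 = 70580 kg P.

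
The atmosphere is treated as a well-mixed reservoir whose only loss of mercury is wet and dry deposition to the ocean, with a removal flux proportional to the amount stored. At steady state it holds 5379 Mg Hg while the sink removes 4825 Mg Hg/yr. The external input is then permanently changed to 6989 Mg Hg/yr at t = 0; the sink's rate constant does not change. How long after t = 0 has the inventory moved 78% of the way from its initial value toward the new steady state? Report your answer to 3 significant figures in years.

τ = M₀/F₀ = 5379/4825 = 1.115 yr.
The remaining gap fraction is e^(−t/τ); 78% covered ⇒ e^(−t/τ) = 0.220.
t = −τ ln(0.220) = 1.115 × 1.514 = 1.688 yr.

1.69 yr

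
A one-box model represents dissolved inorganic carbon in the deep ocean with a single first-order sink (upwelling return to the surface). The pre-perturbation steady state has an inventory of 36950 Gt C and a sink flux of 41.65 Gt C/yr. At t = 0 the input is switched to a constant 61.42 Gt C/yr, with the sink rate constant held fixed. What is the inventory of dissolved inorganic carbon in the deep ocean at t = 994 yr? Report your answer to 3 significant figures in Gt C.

Residence time τ = M₀/F₀ = 887.2 yr. The eventual steady state is M_∞ = M₀·(F₁/F₀) = 36950 × 61.42/41.65 = 54489 Gt C.
The anomaly ΔM(t) = M(t) − M_∞ decays as ΔM₀·e^(−t/τ) with ΔM₀ = 36950 − 54489 = −17540 Gt C.
At t = 994 yr, e^(−t/τ) = e^(−1.120) = 0.3261, so ΔM = −5720 Gt C and M = 54489 − 5720 = 48769 Gt C.

48800 Gt C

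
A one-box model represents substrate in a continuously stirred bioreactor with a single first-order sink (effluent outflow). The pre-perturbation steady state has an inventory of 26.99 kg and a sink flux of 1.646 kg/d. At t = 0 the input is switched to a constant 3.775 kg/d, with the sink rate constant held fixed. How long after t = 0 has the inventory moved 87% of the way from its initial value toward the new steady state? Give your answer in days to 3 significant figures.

τ = M₀/F₀ = 26.99/1.646 = 16.40 d.
The remaining gap fraction is e^(−t/τ); 87% covered ⇒ e^(−t/τ) = 0.130.
t = −τ ln(0.130) = 16.40 × 2.040 = 33.45 d.

33.5 d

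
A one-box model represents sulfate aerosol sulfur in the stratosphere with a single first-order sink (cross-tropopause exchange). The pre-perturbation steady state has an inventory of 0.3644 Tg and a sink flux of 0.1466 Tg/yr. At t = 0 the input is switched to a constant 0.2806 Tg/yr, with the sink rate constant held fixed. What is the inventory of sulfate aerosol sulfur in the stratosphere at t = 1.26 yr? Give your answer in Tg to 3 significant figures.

The sink rate constant is k = F₀/M₀ = 0.1466/0.3644 = 0.4023 yr⁻¹.
Solving dM/dt = F₁ − kM with M(0) = M₀ gives M(t) = F₁/k + (M₀ − F₁/k)·e^(−kt).
F₁/k = 0.2806/0.4023 = 0.69748 Tg; kt = 0.4023 × 1.26 = 0.5069, e^(−kt) = 0.6024.
M(1.26) = 0.69748 + (0.3644 − 0.69748) × 0.6024 = 0.69748 − 0.2006 = 0.49685 Tg.

0.497 Tg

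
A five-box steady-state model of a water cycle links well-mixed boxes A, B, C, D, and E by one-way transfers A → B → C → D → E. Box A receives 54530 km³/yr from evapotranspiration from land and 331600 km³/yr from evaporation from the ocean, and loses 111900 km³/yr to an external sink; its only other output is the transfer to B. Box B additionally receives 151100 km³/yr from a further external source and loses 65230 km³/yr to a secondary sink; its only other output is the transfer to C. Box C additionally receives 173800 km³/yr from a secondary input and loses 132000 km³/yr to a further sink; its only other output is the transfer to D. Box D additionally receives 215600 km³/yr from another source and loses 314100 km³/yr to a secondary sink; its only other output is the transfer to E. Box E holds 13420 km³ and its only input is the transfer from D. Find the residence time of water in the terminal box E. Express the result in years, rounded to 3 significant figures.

0.0442 yr

Box A: F(A→B) = (54530 + 331600) − 111900 = 274230 km³/yr.
Box B: F(B→C) = (274230 + 151100) − 65230 = 360100 km³/yr.
Box C: F(C→D) = (360100 + 173800) − 132000 = 401900 km³/yr.
Box D: F(D→E) = (401900 + 215600) − 314100 = 303400 km³/yr.
Box E throughput = its input = 303400 km³/yr; τ = 13420 / 303400 = 0.04423 yr.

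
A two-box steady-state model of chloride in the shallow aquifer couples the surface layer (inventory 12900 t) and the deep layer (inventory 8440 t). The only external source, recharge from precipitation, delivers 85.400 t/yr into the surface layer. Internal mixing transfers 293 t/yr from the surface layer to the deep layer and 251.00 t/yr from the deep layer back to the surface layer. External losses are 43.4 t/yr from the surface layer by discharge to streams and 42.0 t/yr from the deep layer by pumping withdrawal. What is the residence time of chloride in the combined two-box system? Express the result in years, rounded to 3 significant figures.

For the system as a whole, the A↔B exchange is internal and contributes nothing to the throughput; only the external sinks remove mass.
M_total = 12900 + 8440 = 21340 t.
ΣF_external_out = 43.4 + 42.0 = 85.400 t/yr.
τ = M_total / ΣF_ext = 21340 / 85.400 = 249.9 yr.

250 yr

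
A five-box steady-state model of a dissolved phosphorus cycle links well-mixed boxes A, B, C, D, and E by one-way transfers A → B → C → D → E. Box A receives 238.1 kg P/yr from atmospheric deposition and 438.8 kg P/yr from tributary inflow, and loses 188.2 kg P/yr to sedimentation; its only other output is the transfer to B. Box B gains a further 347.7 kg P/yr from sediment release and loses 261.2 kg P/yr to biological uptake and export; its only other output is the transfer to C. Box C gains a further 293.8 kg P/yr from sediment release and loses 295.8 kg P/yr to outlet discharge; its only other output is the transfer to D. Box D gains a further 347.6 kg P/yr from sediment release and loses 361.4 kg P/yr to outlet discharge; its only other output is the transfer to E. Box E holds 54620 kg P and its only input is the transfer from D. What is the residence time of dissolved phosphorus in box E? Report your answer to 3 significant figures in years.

Box A: F(A→B) = (238.1 + 438.8) − 188.2 = 488.70 kg P/yr.
Box B: F(B→C) = (488.70 + 347.7) − 261.2 = 575.20 kg P/yr.
Box C: F(C→D) = (575.20 + 293.8) − 295.8 = 573.20 kg P/yr.
Box D: F(D→E) = (573.20 + 347.6) − 361.4 = 559.40 kg P/yr.
Box E throughput = its input = 559.40 kg P/yr; τ = 54620 / 559.40 = 97.64 yr.

97.6 yr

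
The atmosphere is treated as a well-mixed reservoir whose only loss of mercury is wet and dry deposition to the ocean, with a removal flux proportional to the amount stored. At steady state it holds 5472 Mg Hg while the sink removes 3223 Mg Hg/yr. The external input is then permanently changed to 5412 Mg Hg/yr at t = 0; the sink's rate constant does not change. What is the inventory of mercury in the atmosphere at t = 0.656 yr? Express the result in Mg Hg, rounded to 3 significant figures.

6660 Mg Hg

The sink rate constant is k = F₀/M₀ = 3223/5472 = 0.5890 yr⁻¹.
Solving dM/dt = F₁ − kM with M(0) = M₀ gives M(t) = F₁/k + (M₀ − F₁/k)·e^(−kt).
F₁/k = 5412/0.5890 = 9188.5 Mg Hg; kt = 0.5890 × 0.656 = 0.3864, e^(−kt) = 0.6795.
M(0.656) = 9188.5 + (5472 − 9188.5) × 0.6795 = 9188.5 − 2525 = 6663.1 Mg Hg.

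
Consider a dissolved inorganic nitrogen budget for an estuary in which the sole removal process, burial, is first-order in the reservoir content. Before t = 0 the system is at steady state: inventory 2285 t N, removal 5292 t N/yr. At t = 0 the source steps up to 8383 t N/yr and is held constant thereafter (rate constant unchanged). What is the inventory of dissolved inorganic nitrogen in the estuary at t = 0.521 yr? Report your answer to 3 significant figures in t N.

3220 t N

The sink rate constant is k = F₀/M₀ = 5292/2285 = 2.316 yr⁻¹.
Solving dM/dt = F₁ − kM with M(0) = M₀ gives M(t) = F₁/k + (M₀ − F₁/k)·e^(−kt).
F₁/k = 8383/2.316 = 3619.6 t N; kt = 2.316 × 0.521 = 1.207, e^(−kt) = 0.2992.
M(0.521) = 3619.6 + (2285 − 3619.6) × 0.2992 = 3619.6 − 399.3 = 3220.3 t N.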